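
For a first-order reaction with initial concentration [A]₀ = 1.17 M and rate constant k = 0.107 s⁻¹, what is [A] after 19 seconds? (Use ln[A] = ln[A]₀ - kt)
0.1532 M

ln[A] = ln[A]₀ - k·t = ln(1.17) - (0.107)·(19) = 0.1570 - 2.0330 = -1.8760
[A] = e^(-1.8760) = 0.1532 M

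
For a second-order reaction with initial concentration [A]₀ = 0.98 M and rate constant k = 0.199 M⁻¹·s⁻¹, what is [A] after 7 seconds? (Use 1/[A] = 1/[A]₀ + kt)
0.4144 M

1/[A] = 1/[A]₀ + k·t = 1/0.98 + (0.199)·(7) = 1.0204 + 1.3930 = 2.4134
[A] = 1/2.4134 = 0.4144 M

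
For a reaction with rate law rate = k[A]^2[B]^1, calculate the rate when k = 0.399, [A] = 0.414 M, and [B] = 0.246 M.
0.01682 M/s

rate = k·[A]^2·[B]^1 = 0.399·(0.414)^2·(0.246)^1 = 0.399·0.171396·0.246 = 0.01682 M/s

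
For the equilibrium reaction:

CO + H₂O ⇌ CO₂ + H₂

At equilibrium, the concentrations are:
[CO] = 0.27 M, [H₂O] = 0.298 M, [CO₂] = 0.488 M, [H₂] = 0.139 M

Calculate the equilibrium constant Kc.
K_c = 0.8431

Kc = ([CO₂] × [H₂]) / ([CO] × [H₂O])
   = ((0.488)·(0.139)) / ((0.27)·(0.298))
   = 0.067832 / 0.08046 = 0.8431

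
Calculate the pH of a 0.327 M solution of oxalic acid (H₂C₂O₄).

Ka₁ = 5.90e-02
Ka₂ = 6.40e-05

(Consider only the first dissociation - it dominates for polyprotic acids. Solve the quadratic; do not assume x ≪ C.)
pH = 0.95

x² + Ka₁·x − Ka₁·C = 0 with Ka₁ = 5.90e-02, C = 0.327.
x = (−Ka₁ + √(Ka₁² + 4·Ka₁·C))/2 = 1.1250e-01 M, so pH = 0.95.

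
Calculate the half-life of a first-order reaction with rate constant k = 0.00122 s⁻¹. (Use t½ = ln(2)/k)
568.15 s

t½ = ln(2)/k = 0.6931/0.00122 = 568.15 s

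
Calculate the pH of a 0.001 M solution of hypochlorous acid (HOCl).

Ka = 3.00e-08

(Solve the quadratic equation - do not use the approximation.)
pH = 5.26

x² + Ka×x - Ka×C = 0. Using quadratic formula: [H⁺] = 5.4622e-06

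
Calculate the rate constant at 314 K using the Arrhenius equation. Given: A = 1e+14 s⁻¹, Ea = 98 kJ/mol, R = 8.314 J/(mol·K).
4.98e-03 s⁻¹

k = A·exp(-Ea/(R·T)) = 1e+14·exp(-98000/(8.314·314)) = 1e+14·exp(-37.5393) = 1e+14·4.9760e-17 = 4.98e-03 s⁻¹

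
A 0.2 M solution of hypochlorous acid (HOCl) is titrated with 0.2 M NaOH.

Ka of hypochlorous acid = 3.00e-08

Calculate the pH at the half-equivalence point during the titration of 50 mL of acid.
pH = pKa = 7.52

At the half-equivalence point, [HA] = [A⁻], so by Henderson–Hasselbalch pH = pKa + log(1) = pKa.
pKa = −log(3.00e-08) = 7.52.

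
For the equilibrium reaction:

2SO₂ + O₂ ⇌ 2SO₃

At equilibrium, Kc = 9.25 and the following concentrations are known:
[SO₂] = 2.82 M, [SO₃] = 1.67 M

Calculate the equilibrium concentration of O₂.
[O₂] = 0.0379 M

Kc = ([SO₃]^2) / ([SO₂]^2 × [O₂]) = 9.25
[O₂]^1 = (product terms)/(Kc · other reactant terms) = 2.7889 / (9.25 · 7.9524) = 0.037913
[O₂] = 0.0379 M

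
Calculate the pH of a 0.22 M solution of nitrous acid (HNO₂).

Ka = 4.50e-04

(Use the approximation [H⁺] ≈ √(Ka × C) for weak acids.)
pH = 2.00

[H⁺] = √(Ka × C) = √(4.50e-04 × 0.22) = 9.9499e-03. pH = -log(9.9499e-03)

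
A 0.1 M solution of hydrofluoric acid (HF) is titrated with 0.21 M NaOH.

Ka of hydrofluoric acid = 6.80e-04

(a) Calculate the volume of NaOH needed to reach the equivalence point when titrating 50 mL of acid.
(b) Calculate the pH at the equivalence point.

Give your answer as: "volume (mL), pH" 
V = 23.8 mL, pH = 8.00

(a) At equivalence: moles acid = moles base.
moles acid = 0.1 × 0.05 = 0.005 mol; V_NaOH = 0.005/0.21 = 0.02381 L = 23.8 mL.
(b) At equivalence, all acid → conjugate base A⁻ at [A⁻] = 0.005/0.07381 = 0.06774 M.
Kb = Kw/Ka = 1.0e-14/6.80e-04 = 1.471e-11; [OH⁻] = √(Kb·[A⁻]) = 9.981e-07; pOH = 6.00; pH = 14 − pOH = 8.00.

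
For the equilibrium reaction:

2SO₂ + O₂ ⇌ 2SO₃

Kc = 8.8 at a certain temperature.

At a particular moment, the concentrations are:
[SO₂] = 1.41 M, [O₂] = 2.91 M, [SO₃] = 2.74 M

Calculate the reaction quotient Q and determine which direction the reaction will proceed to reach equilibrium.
Q = 1.298, Q < K, reaction proceeds forward (toward products)

Q = ([SO₃]^2) / ([SO₂]^2 × [O₂])
  = ((2.74)^2) / ((1.41)^2·(2.91)) = 7.5076/5.7854 = 1.298
Since Q = 1.298 < Kc = 8.8, the reaction proceeds forward (toward products) to reach equilibrium.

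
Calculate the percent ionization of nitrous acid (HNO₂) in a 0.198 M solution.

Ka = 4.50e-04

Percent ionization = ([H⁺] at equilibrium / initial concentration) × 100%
Percent ionization = 4.66%

Let x = [H⁺]. Ka = x²/(C - x) ⇒ x² + (4.50e-04)x - (4.50e-04)(0.198) = 0. x = 9.2170e-03. Percent = (9.2170e-03/0.198) × 100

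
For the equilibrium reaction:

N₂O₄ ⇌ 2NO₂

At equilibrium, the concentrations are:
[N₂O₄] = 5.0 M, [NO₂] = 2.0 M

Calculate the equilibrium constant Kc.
K_c = 0.8000

Kc = ([NO₂]^2) / ([N₂O₄])
   = ((2.0)^2) / ((5.0))
   = 4 / 5 = 0.8000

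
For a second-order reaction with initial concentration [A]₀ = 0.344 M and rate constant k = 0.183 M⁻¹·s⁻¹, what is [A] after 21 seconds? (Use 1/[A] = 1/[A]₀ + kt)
0.1481 M

1/[A] = 1/[A]₀ + k·t = 1/0.344 + (0.183)·(21) = 2.9070 + 3.8430 = 6.7500
[A] = 1/6.7500 = 0.1481 M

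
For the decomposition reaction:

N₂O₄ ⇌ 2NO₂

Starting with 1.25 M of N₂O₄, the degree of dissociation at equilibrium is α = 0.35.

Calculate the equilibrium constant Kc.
K_c = 0.9423

x = α·[A]₀ = 0.35 × 1.25 = 0.4375 M dissociated.
At eq: [N₂O₄] = 1.25 − 0.4375 = 0.8125 M; [NO₂] = 2x = 0.875 M.
Kc = [NO₂]²/[N₂O₄] = (0.875)²/0.8125 = 0.9423.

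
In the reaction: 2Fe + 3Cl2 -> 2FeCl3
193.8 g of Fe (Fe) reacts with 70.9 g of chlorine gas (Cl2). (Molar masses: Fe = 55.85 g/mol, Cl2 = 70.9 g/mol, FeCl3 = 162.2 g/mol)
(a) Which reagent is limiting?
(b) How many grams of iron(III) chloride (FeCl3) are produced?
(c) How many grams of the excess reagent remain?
(a) Cl2, (b) 108.1 g, (c) 156.6 g

Moles of Fe = 193.8 g ÷ 55.85 g/mol = 3.47001 mol
Moles of Cl2 = 70.9 g ÷ 70.9 g/mol = 1 mol
Moles ÷ coefficient: Fe: 3.47001/2 = 1.735, Cl2: 1/3 = 0.3333
(a) Cl2 has the smaller value, so Cl2 is the limiting reagent.
(b) Moles of FeCl3 = 1 mol Cl2 × (2/3) = 0.666667 mol; mass = 0.666667 mol × 162.2 g/mol = 108.1 g
(c) Fe consumed = 1 × (2/3) = 0.666667 mol; remaining = 3.47001 − 0.666667 = 2.80334 mol; mass = 2.80334 mol × 55.85 g/mol = 156.6 g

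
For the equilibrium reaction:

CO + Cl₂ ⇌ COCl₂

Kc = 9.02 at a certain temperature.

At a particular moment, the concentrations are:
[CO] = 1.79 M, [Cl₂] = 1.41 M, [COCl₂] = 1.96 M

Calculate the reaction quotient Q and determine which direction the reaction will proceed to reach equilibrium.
Q = 0.777, Q < K, reaction proceeds forward (toward products)

Q = ([COCl₂]) / ([CO] × [Cl₂])
  = ((1.96)) / ((1.79)·(1.41)) = 1.96/2.5239 = 0.7766
Since Q = 0.7766 < Kc = 9.02, the reaction proceeds forward (toward products) to reach equilibrium.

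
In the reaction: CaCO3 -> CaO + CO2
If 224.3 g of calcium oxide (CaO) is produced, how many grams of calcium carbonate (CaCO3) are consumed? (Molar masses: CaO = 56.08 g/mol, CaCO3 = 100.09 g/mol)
Moles of CaO = 224.3 g ÷ 56.08 g/mol = 3.99964 mol
Mole ratio: 1 mol CaCO3 / 1 mol CaO
Moles of CaCO3 = 3.99964 × (1/1) = 3.99964 mol
Mass of CaCO3 = 3.99964 mol × 100.09 g/mol = 400.3 g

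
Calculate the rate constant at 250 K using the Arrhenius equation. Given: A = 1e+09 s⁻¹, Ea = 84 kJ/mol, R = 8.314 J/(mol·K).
2.81e-09 s⁻¹

k = A·exp(-Ea/(R·T)) = 1e+09·exp(-84000/(8.314·250)) = 1e+09·exp(-40.4138) = 1e+09·2.8088e-18 = 2.81e-09 s⁻¹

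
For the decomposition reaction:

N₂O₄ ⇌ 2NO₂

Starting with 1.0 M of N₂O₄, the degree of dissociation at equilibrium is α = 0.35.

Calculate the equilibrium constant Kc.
K_c = 0.7538

x = α·[A]₀ = 0.35 × 1.0 = 0.35 M dissociated.
At eq: [N₂O₄] = 1.0 − 0.35 = 0.65 M; [NO₂] = 2x = 0.7 M.
Kc = [NO₂]²/[N₂O₄] = (0.7)²/0.65 = 0.7538.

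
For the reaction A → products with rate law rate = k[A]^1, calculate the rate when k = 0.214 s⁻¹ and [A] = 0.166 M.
0.03552 M/s

rate = k·[A]^1 = 0.214·(0.166)^1 = 0.214·0.166 = 0.03552 M/s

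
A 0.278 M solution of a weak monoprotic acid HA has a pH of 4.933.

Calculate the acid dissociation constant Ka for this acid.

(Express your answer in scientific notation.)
K_a = 4.90e-10

[H⁺] = 10^(−pH) = 10^(−4.933) = 1.167e-05 M. For HA ⇌ H⁺ + A⁻, Ka = x²/(C − x) = (1.167e-05)²/(0.278 − 1.167e-05) = 4.90e-10.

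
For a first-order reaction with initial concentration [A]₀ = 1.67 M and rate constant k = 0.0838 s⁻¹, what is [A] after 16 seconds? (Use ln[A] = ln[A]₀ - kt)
0.4369 M

ln[A] = ln[A]₀ - k·t = ln(1.67) - (0.0838)·(16) = 0.5128 - 1.3408 = -0.8280
[A] = e^(-0.8280) = 0.4369 M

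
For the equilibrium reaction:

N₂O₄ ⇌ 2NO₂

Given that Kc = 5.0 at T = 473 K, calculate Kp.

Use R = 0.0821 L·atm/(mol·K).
K_p = 194.1665

Δn = (moles gaseous products) − (moles gaseous reactants) = 1
T = 473 K; RT = 0.0821 × 473 = 38.8333
Kp = Kc·(RT)^Δn = 5.0 × (38.8333)^1 = 5.0 × 38.8333 = 194.1665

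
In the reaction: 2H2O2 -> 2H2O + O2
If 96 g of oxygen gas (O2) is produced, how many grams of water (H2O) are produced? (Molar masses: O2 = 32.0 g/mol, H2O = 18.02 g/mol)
Moles of O2 = 96 g ÷ 32.0 g/mol = 3 mol
Mole ratio: 2 mol H2O / 1 mol O2
Moles of H2O = 3 × (2/1) = 6 mol
Mass of H2O = 6 mol × 18.02 g/mol = 108.1 g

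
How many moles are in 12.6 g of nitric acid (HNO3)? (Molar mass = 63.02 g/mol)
Moles = 12.6 g ÷ 63.02 g/mol = 0.1999 mol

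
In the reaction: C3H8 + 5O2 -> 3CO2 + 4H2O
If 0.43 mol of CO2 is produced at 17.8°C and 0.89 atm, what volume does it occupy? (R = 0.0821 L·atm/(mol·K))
T = 17.8°C + 273.15 = 290.95 K
V = nRT/P = (0.43 × 0.0821 × 290.95) / 0.89
V = 11.54 L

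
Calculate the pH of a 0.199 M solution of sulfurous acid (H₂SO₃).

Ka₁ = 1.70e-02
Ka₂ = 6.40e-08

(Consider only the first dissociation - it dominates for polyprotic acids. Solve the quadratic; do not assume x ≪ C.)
pH = 1.30

x² + Ka₁·x − Ka₁·C = 0 with Ka₁ = 1.70e-02, C = 0.199.
x = (−Ka₁ + √(Ka₁² + 4·Ka₁·C))/2 = 5.0281e-02 M, so pH = 1.30.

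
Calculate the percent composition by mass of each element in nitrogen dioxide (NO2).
N: 30.45%, O: 69.55%

Molar mass of NO2 = 46.01 g/mol
% N = (1 × 14.01) / 46.01 × 100% = 14.01 / 46.01 × 100% = 30.45%
% O = (2 × 16.0) / 46.01 × 100% = 32 / 46.01 × 100% = 69.55%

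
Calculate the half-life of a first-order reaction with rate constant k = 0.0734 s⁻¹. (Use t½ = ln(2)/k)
9.44 s

t½ = ln(2)/k = 0.6931/0.0734 = 9.44 s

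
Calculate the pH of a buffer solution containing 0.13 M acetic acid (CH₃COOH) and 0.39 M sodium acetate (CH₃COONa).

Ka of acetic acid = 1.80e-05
pH = 5.22

pKa = -log(1.80e-05) = 4.74. pH = pKa + log([A⁻]/[HA]) = 4.74 + log(0.39/0.13)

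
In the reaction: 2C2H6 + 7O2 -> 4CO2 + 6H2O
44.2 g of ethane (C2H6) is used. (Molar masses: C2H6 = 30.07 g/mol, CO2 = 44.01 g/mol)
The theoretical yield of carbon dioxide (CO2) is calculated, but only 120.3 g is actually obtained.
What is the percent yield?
Moles of C2H6 = 44.2 g ÷ 30.07 g/mol = 1.4699 mol
Mole ratio: 4 mol CO2 / 2 mol C2H6
Moles of CO2 = 1.4699 × (4/2) = 2.93981 mol
Theoretical yield = 2.93981 mol × 44.01 g/mol = 129.38 g
Actual yield = 120.3 g
Percent yield = (120.3 / 129.38) × 100% = 93.0%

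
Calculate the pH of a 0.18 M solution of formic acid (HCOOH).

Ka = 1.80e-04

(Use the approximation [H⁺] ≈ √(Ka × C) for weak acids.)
pH = 2.24

[H⁺] = √(Ka × C) = √(1.80e-04 × 0.18) = 5.6921e-03. pH = -log(5.6921e-03)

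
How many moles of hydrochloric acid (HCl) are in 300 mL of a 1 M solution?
Moles = Molarity × Volume (L)
Moles = 1 M × 0.3 L = 0.3 mol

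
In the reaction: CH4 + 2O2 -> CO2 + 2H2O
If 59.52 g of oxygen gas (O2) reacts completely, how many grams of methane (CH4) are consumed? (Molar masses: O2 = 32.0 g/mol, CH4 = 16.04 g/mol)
Moles of O2 = 59.52 g ÷ 32.0 g/mol = 1.86 mol
Mole ratio: 1 mol CH4 / 2 mol O2
Moles of CH4 = 1.86 × (1/2) = 0.93 mol
Mass of CH4 = 0.93 mol × 16.04 g/mol = 14.92 g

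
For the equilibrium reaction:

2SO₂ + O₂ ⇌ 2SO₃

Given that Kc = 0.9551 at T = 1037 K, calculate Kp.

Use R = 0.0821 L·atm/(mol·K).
K_p = 0.0112

Δn = (moles gaseous products) − (moles gaseous reactants) = -1
T = 1037 K; RT = 0.0821 × 1037 = 85.1377
Kp = Kc·(RT)^Δn = 0.9551 × (85.1377)^-1 = 0.9551 × 0.0117457 = 0.0112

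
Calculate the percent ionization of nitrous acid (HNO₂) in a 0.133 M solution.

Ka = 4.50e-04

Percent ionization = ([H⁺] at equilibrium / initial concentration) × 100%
Percent ionization = 5.65%

Let x = [H⁺]. Ka = x²/(C - x) ⇒ x² + (4.50e-04)x - (4.50e-04)(0.133) = 0. x = 7.5145e-03. Percent = (7.5145e-03/0.133) × 100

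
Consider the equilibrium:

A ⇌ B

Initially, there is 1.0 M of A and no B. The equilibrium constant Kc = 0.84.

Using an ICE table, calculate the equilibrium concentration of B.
[B] = 0.457 M

ICE: [A] = 1.0 − x, [B] = x.
Kc = x/(1.0 − x) = 0.84 ⇒ x = 0.84·1.0/(1 + 0.84) = 0.84/1.84 = 0.4565.
[B] = x = 0.457 M.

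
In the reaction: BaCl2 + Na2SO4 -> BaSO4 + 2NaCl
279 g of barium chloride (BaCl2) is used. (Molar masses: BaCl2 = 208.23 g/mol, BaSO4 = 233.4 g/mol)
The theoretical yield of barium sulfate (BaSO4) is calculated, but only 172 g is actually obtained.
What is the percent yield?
Moles of BaCl2 = 279 g ÷ 208.23 g/mol = 1.33986 mol
Mole ratio: 1 mol BaSO4 / 1 mol BaCl2
Moles of BaSO4 = 1.33986 × (1/1) = 1.33986 mol
Theoretical yield = 1.33986 mol × 233.4 g/mol = 312.72 g
Actual yield = 172 g
Percent yield = (172 / 312.72) × 100% = 55.0%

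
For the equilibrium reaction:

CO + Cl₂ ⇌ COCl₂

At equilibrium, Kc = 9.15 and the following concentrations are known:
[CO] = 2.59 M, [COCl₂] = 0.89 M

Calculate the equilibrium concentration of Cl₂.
[Cl₂] = 0.0376 M

Kc = ([COCl₂]) / ([CO] × [Cl₂]) = 9.15
[Cl₂]^1 = (product terms)/(Kc · other reactant terms) = 0.89 / (9.15 · 2.59) = 0.037555
[Cl₂] = 0.0376 M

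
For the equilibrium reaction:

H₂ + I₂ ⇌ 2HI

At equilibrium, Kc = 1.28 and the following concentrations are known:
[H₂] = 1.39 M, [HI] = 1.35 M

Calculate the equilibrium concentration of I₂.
[I₂] = 1.0243 M

Kc = ([HI]^2) / ([H₂] × [I₂]) = 1.28
[I₂]^1 = (product terms)/(Kc · other reactant terms) = 1.8225 / (1.28 · 1.39) = 1.0243
[I₂] = 1.0243 M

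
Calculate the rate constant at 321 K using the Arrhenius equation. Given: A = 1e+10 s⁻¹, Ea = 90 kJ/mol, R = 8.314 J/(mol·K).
2.26e-05 s⁻¹

k = A·exp(-Ea/(R·T)) = 1e+10·exp(-90000/(8.314·321)) = 1e+10·exp(-33.7231) = 1e+10·2.2607e-15 = 2.26e-05 s⁻¹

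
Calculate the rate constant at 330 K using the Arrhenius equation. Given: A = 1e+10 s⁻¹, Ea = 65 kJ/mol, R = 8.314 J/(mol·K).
5.14e-01 s⁻¹

k = A·exp(-Ea/(R·T)) = 1e+10·exp(-65000/(8.314·330)) = 1e+10·exp(-23.6913) = 1e+10·5.1403e-11 = 5.14e-01 s⁻¹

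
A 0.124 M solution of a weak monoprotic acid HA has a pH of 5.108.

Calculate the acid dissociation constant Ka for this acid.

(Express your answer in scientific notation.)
K_a = 4.90e-10

[H⁺] = 10^(−pH) = 10^(−5.108) = 7.798e-06 M. For HA ⇌ H⁺ + A⁻, Ka = x²/(C − x) = (7.798e-06)²/(0.124 − 7.798e-06) = 4.90e-10.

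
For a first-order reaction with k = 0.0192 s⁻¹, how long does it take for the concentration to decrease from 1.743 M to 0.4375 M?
71.99 s

From ln[A] = ln[A]₀ - k·t: t = ln([A]₀/[A])/k = ln(1.743/0.4375)/0.0192 = ln(3.9840)/0.0192 = 1.3823/0.0192 = 71.99 s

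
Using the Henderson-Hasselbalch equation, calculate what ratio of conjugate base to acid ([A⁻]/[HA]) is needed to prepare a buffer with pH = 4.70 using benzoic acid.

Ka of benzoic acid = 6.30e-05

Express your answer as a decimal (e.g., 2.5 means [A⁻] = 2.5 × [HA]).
[A⁻]/[HA] = 3.157

pKa = −log(6.30e-05) = 4.2007. pH = pKa + log([A⁻]/[HA]). 4.70 = 4.2007 + log(ratio). log(ratio) = 4.70 − 4.2007 = 0.4993. ratio = 10^(0.4993) = 3.157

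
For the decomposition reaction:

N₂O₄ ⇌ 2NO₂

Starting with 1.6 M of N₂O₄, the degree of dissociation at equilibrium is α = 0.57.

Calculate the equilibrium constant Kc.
K_c = 4.8357

x = α·[A]₀ = 0.57 × 1.6 = 0.912 M dissociated.
At eq: [N₂O₄] = 1.6 − 0.912 = 0.688 M; [NO₂] = 2x = 1.824 M.
Kc = [NO₂]²/[N₂O₄] = (1.824)²/0.688 = 4.836.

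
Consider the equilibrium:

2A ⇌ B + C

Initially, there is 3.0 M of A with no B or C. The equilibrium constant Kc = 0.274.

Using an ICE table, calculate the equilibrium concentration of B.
[B] = 0.767 M

ICE: [A] = 3.0 − 2x, [B] = [C] = x.
Kc = x²/(3.0 − 2x)² = 0.274 ⇒ √Kc = x/(3.0 − 2x).
x = √0.274·3.0/(1 + 2√0.274) = 0.52345·3.0/2.0469 = 0.76718.
[B] = x = 0.767 M.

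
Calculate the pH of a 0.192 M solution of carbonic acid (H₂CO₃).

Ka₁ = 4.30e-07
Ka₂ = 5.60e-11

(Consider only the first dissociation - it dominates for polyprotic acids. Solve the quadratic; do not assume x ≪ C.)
pH = 3.54

x² + Ka₁·x − Ka₁·C = 0 with Ka₁ = 4.30e-07, C = 0.192.
x = (−Ka₁ + √(Ka₁² + 4·Ka₁·C))/2 = 2.8712e-04 M, so pH = 3.54.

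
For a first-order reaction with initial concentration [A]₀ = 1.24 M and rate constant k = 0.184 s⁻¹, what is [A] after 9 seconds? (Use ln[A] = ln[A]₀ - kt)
0.2367 M

ln[A] = ln[A]₀ - k·t = ln(1.24) - (0.184)·(9) = 0.2151 - 1.6560 = -1.4409
[A] = e^(-1.4409) = 0.2367 M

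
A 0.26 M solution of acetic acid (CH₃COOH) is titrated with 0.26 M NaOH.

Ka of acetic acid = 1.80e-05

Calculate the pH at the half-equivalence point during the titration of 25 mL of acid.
pH = pKa = 4.74

At the half-equivalence point, [HA] = [A⁻], so by Henderson–Hasselbalch pH = pKa + log(1) = pKa.
pKa = −log(1.80e-05) = 4.74.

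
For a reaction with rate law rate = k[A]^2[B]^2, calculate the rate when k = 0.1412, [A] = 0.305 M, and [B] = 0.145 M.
0.0002762 M/s

rate = k·[A]^2·[B]^2 = 0.1412·(0.305)^2·(0.145)^2 = 0.1412·0.093025·0.021025 = 0.0002762 M/s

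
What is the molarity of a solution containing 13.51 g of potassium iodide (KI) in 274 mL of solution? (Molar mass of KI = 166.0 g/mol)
Moles of KI = 13.51 g ÷ 166.0 g/mol = 0.0813855 mol
Volume = 274 mL = 0.274 L
Molarity = 0.0813855 mol ÷ 0.274 L = 0.297 M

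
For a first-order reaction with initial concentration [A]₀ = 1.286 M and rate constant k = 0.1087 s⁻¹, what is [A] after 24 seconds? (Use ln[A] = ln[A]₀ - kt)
0.0947 M

ln[A] = ln[A]₀ - k·t = ln(1.286) - (0.1087)·(24) = 0.2515 - 2.6088 = -2.3573
[A] = e^(-2.3573) = 0.0947 M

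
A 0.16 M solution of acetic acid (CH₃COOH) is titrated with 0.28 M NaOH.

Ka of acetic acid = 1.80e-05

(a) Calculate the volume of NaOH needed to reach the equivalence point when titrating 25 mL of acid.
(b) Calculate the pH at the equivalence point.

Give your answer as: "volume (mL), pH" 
V = 14.3 mL, pH = 8.88

(a) At equivalence: moles acid = moles base.
moles acid = 0.16 × 0.025 = 0.004 mol; V_NaOH = 0.004/0.28 = 0.01429 L = 14.3 mL.
(b) At equivalence, all acid → conjugate base A⁻ at [A⁻] = 0.004/0.03929 = 0.1018 M.
Kb = Kw/Ka = 1.0e-14/1.80e-05 = 5.556e-10; [OH⁻] = √(Kb·[A⁻]) = 7.521e-06; pOH = 5.12; pH = 14 − pOH = 8.88.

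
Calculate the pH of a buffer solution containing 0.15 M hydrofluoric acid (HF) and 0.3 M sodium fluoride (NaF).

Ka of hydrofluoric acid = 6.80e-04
pH = 3.47

pKa = -log(6.80e-04) = 3.17. pH = pKa + log([A⁻]/[HA]) = 3.17 + log(0.3/0.15)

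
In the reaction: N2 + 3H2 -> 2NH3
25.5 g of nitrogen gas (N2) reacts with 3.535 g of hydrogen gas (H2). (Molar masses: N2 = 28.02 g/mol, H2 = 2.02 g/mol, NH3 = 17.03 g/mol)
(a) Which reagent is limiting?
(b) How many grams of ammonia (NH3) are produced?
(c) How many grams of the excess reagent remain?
(a) H2, (b) 19.87 g, (c) 9.155 g

Moles of N2 = 25.5 g ÷ 28.02 g/mol = 0.910064 mol
Moles of H2 = 3.535 g ÷ 2.02 g/mol = 1.75 mol
Moles ÷ coefficient: N2: 0.910064/1 = 0.9101, H2: 1.75/3 = 0.5833
(a) H2 has the smaller value, so H2 is the limiting reagent.
(b) Moles of NH3 = 1.75 mol H2 × (2/3) = 1.16667 mol; mass = 1.16667 mol × 17.03 g/mol = 19.87 g
(c) N2 consumed = 1.75 × (1/3) = 0.583333 mol; remaining = 0.910064 − 0.583333 = 0.326731 mol; mass = 0.326731 mol × 28.02 g/mol = 9.155 g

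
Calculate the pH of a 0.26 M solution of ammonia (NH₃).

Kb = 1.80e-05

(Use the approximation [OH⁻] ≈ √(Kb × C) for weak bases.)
pH = 11.34

[OH⁻] = √(Kb × C) = √(1.80e-05 × 0.26) = 2.1633e-03. pOH = 2.66, pH = 14 - pOH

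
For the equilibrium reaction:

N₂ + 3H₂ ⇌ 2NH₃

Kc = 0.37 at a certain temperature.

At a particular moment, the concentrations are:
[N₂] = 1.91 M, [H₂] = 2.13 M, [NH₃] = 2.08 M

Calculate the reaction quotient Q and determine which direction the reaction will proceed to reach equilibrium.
Q = 0.234, Q < K, reaction proceeds forward (toward products)

Q = ([NH₃]^2) / ([N₂] × [H₂]^3)
  = ((2.08)^2) / ((1.91)·(2.13)^3) = 4.3264/18.457 = 0.2344
Since Q = 0.2344 < Kc = 0.37, the reaction proceeds forward (toward products) to reach equilibrium.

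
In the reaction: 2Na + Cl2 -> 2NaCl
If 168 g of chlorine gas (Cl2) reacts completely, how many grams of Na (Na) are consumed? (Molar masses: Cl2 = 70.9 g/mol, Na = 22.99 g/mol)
Moles of Cl2 = 168 g ÷ 70.9 g/mol = 2.36953 mol
Mole ratio: 2 mol Na / 1 mol Cl2
Moles of Na = 2.36953 × (2/1) = 4.73907 mol
Mass of Na = 4.73907 mol × 22.99 g/mol = 109 g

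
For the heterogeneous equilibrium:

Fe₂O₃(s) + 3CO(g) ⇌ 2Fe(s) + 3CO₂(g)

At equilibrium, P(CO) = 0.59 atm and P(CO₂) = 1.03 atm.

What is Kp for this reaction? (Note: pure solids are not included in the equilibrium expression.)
K_p = 5.321

Solids (Fe₂O₃, Fe) are excluded.
Kp = P(CO₂)³/P(CO)³ = (1.03)³/(0.59)³ = 1.093/0.2054 = 5.321.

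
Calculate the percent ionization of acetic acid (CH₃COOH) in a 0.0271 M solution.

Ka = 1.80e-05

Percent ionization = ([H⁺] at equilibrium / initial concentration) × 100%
Percent ionization = 2.54%

Let x = [H⁺]. Ka = x²/(C - x) ⇒ x² + (1.80e-05)x - (1.80e-05)(0.0271) = 0. x = 6.8948e-04. Percent = (6.8948e-04/0.0271) × 100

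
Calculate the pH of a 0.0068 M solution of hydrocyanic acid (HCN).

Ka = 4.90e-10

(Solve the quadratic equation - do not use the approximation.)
pH = 5.74

x² + Ka×x - Ka×C = 0. Using quadratic formula: [H⁺] = 1.8251e-06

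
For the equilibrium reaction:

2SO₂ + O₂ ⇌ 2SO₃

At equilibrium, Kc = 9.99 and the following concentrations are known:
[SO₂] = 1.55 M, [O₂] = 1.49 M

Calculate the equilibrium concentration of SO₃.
[SO₃] = 5.9801 M

Kc = ([SO₃]^2) / ([SO₂]^2 × [O₂]) = 9.99
[SO₃]^2 = Kc · (reactant terms)/(other product terms) = 9.99 · 3.5797 / 1 = 35.761
[SO₃] = (35.761)^(1/2) = 5.9801 M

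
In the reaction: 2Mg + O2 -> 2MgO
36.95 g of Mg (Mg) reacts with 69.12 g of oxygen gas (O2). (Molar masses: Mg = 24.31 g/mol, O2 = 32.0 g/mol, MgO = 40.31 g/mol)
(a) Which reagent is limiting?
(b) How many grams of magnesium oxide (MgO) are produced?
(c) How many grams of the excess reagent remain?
(a) Mg, (b) 61.27 g, (c) 44.8 g

Moles of Mg = 36.95 g ÷ 24.31 g/mol = 1.51995 mol
Moles of O2 = 69.12 g ÷ 32.0 g/mol = 2.16 mol
Moles ÷ coefficient: Mg: 1.51995/2 = 0.76, O2: 2.16/1 = 2.16
(a) Mg has the smaller value, so Mg is the limiting reagent.
(b) Moles of MgO = 1.51995 mol Mg × (2/2) = 1.51995 mol; mass = 1.51995 mol × 40.31 g/mol = 61.27 g
(c) O2 consumed = 1.51995 × (1/2) = 0.759975 mol; remaining = 2.16 − 0.759975 = 1.40002 mol; mass = 1.40002 mol × 32.0 g/mol = 44.8 g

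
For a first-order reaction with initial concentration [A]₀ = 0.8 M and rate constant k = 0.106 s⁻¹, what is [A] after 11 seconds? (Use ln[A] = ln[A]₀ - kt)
0.2493 M

ln[A] = ln[A]₀ - k·t = ln(0.8) - (0.106)·(11) = -0.2231 - 1.1660 = -1.3891
[A] = e^(-1.3891) = 0.2493 M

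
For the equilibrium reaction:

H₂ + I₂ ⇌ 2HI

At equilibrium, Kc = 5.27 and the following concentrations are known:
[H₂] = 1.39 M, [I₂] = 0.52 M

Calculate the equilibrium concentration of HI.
[HI] = 1.9517 M

Kc = ([HI]^2) / ([H₂] × [I₂]) = 5.27
[HI]^2 = Kc · (reactant terms)/(other product terms) = 5.27 · 0.7228 / 1 = 3.8092
[HI] = (3.8092)^(1/2) = 1.9517 M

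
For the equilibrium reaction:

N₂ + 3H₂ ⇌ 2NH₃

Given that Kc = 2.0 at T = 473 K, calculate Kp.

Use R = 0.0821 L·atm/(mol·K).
K_p = 0.0013

Δn = (moles gaseous products) − (moles gaseous reactants) = -2
T = 473 K; RT = 0.0821 × 473 = 38.8333
Kp = Kc·(RT)^Δn = 2.0 × (38.8333)^-2 = 2.0 × 0.000663119 = 0.0013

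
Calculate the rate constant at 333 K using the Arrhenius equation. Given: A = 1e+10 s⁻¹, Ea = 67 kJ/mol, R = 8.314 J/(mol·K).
3.09e-01 s⁻¹

k = A·exp(-Ea/(R·T)) = 1e+10·exp(-67000/(8.314·333)) = 1e+10·exp(-24.2003) = 1e+10·3.0899e-11 = 3.09e-01 s⁻¹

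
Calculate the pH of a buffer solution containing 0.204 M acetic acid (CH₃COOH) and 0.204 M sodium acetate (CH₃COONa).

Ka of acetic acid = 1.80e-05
pH = 4.74

pKa = -log(1.80e-05) = 4.74. pH = pKa + log([A⁻]/[HA]) = 4.74 + log(0.204/0.204)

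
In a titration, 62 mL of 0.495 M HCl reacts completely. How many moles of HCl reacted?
Moles = Molarity × Volume (L)
Moles = 0.495 M × 0.062 L = 0.03069 mol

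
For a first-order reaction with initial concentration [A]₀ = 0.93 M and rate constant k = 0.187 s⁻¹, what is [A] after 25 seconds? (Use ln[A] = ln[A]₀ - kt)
0.0087 M

ln[A] = ln[A]₀ - k·t = ln(0.93) - (0.187)·(25) = -0.0726 - 4.6750 = -4.7476
[A] = e^(-4.7476) = 0.0087 M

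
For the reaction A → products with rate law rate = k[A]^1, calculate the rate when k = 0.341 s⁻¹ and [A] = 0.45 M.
0.1535 M/s

rate = k·[A]^1 = 0.341·(0.45)^1 = 0.341·0.45 = 0.1535 M/s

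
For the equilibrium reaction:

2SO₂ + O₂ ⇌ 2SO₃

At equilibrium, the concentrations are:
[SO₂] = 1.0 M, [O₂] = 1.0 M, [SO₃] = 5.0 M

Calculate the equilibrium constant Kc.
K_c = 25.0000

Kc = ([SO₃]^2) / ([SO₂]^2 × [O₂])
   = ((5.0)^2) / ((1.0)^2·(1.0))
   = 25 / 1 = 25.0000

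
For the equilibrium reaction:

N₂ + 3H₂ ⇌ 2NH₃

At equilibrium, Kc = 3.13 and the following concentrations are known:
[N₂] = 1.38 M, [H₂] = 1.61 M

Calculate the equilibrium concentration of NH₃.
[NH₃] = 4.2457 M

Kc = ([NH₃]^2) / ([N₂] × [H₂]^3) = 3.13
[NH₃]^2 = Kc · (reactant terms)/(other product terms) = 3.13 · 5.7591 / 1 = 18.026
[NH₃] = (18.026)^(1/2) = 4.2457 M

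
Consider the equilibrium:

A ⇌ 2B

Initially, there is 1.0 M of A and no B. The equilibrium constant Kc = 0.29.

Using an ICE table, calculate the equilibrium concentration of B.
[B] = 0.471 M

ICE: [A] = 1.0 − x, [B] = 2x.
Kc = (2x)²/(1.0 − x) = 0.29 ⇒ 4x² + 0.29x − 0.29 = 0.
x = (−0.29 + √(0.29² + 4·4·0.29))/(2·4) = (−0.29 + √4.7241)/8 = 0.23544.
[B] = 2x = 0.471 M.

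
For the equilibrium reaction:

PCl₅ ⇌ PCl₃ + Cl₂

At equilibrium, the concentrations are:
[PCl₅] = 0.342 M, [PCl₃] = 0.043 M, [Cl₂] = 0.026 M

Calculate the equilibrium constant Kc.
K_c = 3.27e-03

Kc = ([PCl₃] × [Cl₂]) / ([PCl₅])
   = ((0.043)·(0.026)) / ((0.342))
   = 0.001118 / 0.342 = 3.27e-03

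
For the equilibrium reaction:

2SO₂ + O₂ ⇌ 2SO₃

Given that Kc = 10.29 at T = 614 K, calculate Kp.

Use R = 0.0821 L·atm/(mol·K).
K_p = 0.2041

Δn = (moles gaseous products) − (moles gaseous reactants) = -1
T = 614 K; RT = 0.0821 × 614 = 50.4094
Kp = Kc·(RT)^Δn = 10.29 × (50.4094)^-1 = 10.29 × 0.0198376 = 0.2041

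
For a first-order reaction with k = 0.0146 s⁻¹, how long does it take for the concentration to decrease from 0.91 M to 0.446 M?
48.84 s

From ln[A] = ln[A]₀ - k·t: t = ln([A]₀/[A])/k = ln(0.91/0.446)/0.0146 = ln(2.0404)/0.0146 = 0.7131/0.0146 = 48.84 s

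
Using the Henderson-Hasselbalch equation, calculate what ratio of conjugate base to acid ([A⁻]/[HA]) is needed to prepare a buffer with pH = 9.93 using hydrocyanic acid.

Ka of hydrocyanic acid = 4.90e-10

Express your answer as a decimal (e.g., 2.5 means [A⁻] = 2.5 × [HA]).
[A⁻]/[HA] = 4.171

pKa = −log(4.90e-10) = 9.3098. pH = pKa + log([A⁻]/[HA]). 9.93 = 9.3098 + log(ratio). log(ratio) = 9.93 − 9.3098 = 0.6202. ratio = 10^(0.6202) = 4.171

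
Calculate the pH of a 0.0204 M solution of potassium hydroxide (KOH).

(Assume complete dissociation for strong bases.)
pH = 12.31

[OH⁻] = 0.0204 M for strong base. pOH = -log[OH⁻] = 1.69, pH = 14 - pOH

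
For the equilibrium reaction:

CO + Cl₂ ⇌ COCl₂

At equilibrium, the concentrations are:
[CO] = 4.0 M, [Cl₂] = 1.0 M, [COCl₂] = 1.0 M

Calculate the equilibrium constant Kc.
K_c = 0.2500

Kc = ([COCl₂]) / ([CO] × [Cl₂])
   = ((1.0)) / ((4.0)·(1.0))
   = 1 / 4 = 0.2500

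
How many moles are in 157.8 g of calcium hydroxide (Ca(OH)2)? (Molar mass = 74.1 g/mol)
Moles = 157.8 g ÷ 74.1 g/mol = 2.13 mol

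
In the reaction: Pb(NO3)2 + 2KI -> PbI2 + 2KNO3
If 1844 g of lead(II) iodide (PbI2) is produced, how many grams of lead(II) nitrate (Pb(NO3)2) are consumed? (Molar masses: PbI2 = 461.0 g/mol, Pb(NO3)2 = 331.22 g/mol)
Moles of PbI2 = 1844 g ÷ 461.0 g/mol = 4 mol
Mole ratio: 1 mol Pb(NO3)2 / 1 mol PbI2
Moles of Pb(NO3)2 = 4 × (1/1) = 4 mol
Mass of Pb(NO3)2 = 4 mol × 331.22 g/mol = 1325 g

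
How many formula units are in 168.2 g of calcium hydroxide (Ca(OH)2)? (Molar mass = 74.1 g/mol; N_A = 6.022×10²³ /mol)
Moles = 168.2 g ÷ 74.1 g/mol = 2.26991 mol
Formula units = 2.26991 mol × 6.022×10²³ /mol = 1.367e+24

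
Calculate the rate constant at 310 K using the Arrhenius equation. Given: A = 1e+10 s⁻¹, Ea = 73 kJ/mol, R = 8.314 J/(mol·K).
5.00e-03 s⁻¹

k = A·exp(-Ea/(R·T)) = 1e+10·exp(-73000/(8.314·310)) = 1e+10·exp(-28.3238) = 1e+10·5.0020e-13 = 5.00e-03 s⁻¹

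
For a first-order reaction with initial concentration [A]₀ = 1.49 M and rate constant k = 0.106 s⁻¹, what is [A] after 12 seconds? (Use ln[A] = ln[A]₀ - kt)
0.4176 M

ln[A] = ln[A]₀ - k·t = ln(1.49) - (0.106)·(12) = 0.3988 - 1.2720 = -0.8732
[A] = e^(-0.8732) = 0.4176 M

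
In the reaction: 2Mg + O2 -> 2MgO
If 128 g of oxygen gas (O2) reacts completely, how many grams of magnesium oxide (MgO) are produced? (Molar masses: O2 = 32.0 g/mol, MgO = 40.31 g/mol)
Moles of O2 = 128 g ÷ 32.0 g/mol = 4 mol
Mole ratio: 2 mol MgO / 1 mol O2
Moles of MgO = 4 × (2/1) = 8 mol
Mass of MgO = 8 mol × 40.31 g/mol = 322.5 g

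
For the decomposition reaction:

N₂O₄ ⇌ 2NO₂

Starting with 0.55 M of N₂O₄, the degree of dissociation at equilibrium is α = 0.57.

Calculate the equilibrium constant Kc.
K_c = 1.6623

x = α·[A]₀ = 0.57 × 0.55 = 0.3135 M dissociated.
At eq: [N₂O₄] = 0.55 − 0.3135 = 0.2365 M; [NO₂] = 2x = 0.627 M.
Kc = [NO₂]²/[N₂O₄] = (0.627)²/0.2365 = 1.662.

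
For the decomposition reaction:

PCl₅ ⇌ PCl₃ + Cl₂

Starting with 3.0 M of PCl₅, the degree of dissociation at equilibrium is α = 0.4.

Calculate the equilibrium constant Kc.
K_c = 0.8000

x = α·[A]₀ = 0.4 × 3.0 = 1.2 M dissociated.
At eq: [PCl₅] = 3.0 − 1.2 = 1.8 M; [PCl₃] = [Cl₂] = x = 1.2 M.
Kc = [PCl₃][Cl₂]/[PCl₅] = (1.2)²/1.8 = 0.8.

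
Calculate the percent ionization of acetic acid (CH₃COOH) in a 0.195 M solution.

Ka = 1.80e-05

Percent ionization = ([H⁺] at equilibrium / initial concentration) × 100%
Percent ionization = 0.956%

Let x = [H⁺]. Ka = x²/(C - x) ⇒ x² + (1.80e-05)x - (1.80e-05)(0.195) = 0. x = 1.8645e-03. Percent = (1.8645e-03/0.195) × 100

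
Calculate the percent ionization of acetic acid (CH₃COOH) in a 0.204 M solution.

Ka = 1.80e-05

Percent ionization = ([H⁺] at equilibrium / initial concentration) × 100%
Percent ionization = 0.935%

Let x = [H⁺]. Ka = x²/(C - x) ⇒ x² + (1.80e-05)x - (1.80e-05)(0.204) = 0. x = 1.9073e-03. Percent = (1.9073e-03/0.204) × 100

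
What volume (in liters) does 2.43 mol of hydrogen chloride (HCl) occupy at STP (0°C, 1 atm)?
At STP, 1 mol of gas occupies 22.4 L
Volume = 2.43 mol × 22.4 L/mol = 54.43 L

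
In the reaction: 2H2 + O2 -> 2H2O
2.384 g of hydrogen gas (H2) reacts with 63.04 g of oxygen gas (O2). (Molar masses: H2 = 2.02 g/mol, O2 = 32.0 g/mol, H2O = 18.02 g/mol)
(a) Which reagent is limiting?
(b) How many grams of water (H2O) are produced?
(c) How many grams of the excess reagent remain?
(a) H2, (b) 21.27 g, (c) 44.16 g

Moles of H2 = 2.384 g ÷ 2.02 g/mol = 1.1802 mol
Moles of O2 = 63.04 g ÷ 32.0 g/mol = 1.97 mol
Moles ÷ coefficient: H2: 1.1802/2 = 0.5901, O2: 1.97/1 = 1.97
(a) H2 has the smaller value, so H2 is the limiting reagent.
(b) Moles of H2O = 1.1802 mol H2 × (2/2) = 1.1802 mol; mass = 1.1802 mol × 18.02 g/mol = 21.27 g
(c) O2 consumed = 1.1802 × (1/2) = 0.590099 mol; remaining = 1.97 − 0.590099 = 1.3799 mol; mass = 1.3799 mol × 32.0 g/mol = 44.16 g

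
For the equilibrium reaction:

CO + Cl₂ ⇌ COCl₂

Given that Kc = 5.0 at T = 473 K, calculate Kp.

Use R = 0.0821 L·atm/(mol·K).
K_p = 0.1288

Δn = (moles gaseous products) − (moles gaseous reactants) = -1
T = 473 K; RT = 0.0821 × 473 = 38.8333
Kp = Kc·(RT)^Δn = 5.0 × (38.8333)^-1 = 5.0 × 0.0257511 = 0.1288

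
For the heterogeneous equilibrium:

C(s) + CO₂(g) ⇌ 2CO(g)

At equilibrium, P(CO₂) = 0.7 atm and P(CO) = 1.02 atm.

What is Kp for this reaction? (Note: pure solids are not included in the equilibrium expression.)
K_p = 1.486

Solid C is excluded.
Kp = P(CO)²/P(CO₂) = (1.02)²/0.7 = 1.04/0.7 = 1.486.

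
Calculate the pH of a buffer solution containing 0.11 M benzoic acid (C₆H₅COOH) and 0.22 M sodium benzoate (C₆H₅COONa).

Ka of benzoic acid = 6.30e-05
pH = 4.50

pKa = -log(6.30e-05) = 4.20. pH = pKa + log([A⁻]/[HA]) = 4.20 + log(0.22/0.11)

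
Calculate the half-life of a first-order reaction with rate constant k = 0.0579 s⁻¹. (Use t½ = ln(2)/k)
11.97 s

t½ = ln(2)/k = 0.6931/0.0579 = 11.97 s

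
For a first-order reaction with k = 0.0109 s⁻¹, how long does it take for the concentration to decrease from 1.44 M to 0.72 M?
63.59 s

From ln[A] = ln[A]₀ - k·t: t = ln([A]₀/[A])/k = ln(1.44/0.72)/0.0109 = ln(2.0000)/0.0109 = 0.6931/0.0109 = 63.59 s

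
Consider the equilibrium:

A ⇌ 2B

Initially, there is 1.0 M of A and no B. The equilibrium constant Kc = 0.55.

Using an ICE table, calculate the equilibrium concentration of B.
[B] = 0.617 M

ICE: [A] = 1.0 − x, [B] = 2x.
Kc = (2x)²/(1.0 − x) = 0.55 ⇒ 4x² + 0.55x − 0.55 = 0.
x = (−0.55 + √(0.55² + 4·4·0.55))/(2·4) = (−0.55 + √9.1025)/8 = 0.30838.
[B] = 2x = 0.617 M.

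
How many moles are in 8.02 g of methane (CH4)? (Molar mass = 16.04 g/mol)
Moles = 8.02 g ÷ 16.04 g/mol = 0.5 mol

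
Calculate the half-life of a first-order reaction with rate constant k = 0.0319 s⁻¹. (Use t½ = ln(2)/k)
21.73 s

t½ = ln(2)/k = 0.6931/0.0319 = 21.73 s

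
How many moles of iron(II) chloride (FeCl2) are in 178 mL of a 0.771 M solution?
Moles = Molarity × Volume (L)
Moles = 0.771 M × 0.178 L = 0.1372 mol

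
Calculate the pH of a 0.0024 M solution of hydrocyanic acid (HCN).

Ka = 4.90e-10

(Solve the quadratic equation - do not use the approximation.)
pH = 5.96

x² + Ka×x - Ka×C = 0. Using quadratic formula: [H⁺] = 1.0842e-06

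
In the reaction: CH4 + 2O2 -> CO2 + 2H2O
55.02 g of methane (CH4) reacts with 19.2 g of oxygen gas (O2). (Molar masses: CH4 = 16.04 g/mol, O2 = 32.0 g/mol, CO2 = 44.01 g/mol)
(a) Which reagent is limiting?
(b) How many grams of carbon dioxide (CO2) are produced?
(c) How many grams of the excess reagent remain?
(a) O2, (b) 13.2 g, (c) 50.21 g

Moles of CH4 = 55.02 g ÷ 16.04 g/mol = 3.43017 mol
Moles of O2 = 19.2 g ÷ 32.0 g/mol = 0.6 mol
Moles ÷ coefficient: CH4: 3.43017/1 = 3.43, O2: 0.6/2 = 0.3
(a) O2 has the smaller value, so O2 is the limiting reagent.
(b) Moles of CO2 = 0.6 mol O2 × (1/2) = 0.3 mol; mass = 0.3 mol × 44.01 g/mol = 13.2 g
(c) CH4 consumed = 0.6 × (1/2) = 0.3 mol; remaining = 3.43017 − 0.3 = 3.13017 mol; mass = 3.13017 mol × 16.04 g/mol = 50.21 g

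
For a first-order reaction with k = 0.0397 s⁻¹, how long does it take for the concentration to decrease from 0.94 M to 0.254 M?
32.96 s

From ln[A] = ln[A]₀ - k·t: t = ln([A]₀/[A])/k = ln(0.94/0.254)/0.0397 = ln(3.7008)/0.0397 = 1.3085/0.0397 = 32.96 s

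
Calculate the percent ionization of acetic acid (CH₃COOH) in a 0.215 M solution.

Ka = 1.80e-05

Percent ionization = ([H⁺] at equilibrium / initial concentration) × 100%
Percent ionization = 0.911%

Let x = [H⁺]. Ka = x²/(C - x) ⇒ x² + (1.80e-05)x - (1.80e-05)(0.215) = 0. x = 1.9583e-03. Percent = (1.9583e-03/0.215) × 100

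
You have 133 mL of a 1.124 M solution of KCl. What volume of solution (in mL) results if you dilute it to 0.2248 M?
Using M₁V₁ = M₂V₂:
1.124 × 133 = 0.2248 × V₂
V₂ = (1.124 × 133) / 0.2248 = 665 mL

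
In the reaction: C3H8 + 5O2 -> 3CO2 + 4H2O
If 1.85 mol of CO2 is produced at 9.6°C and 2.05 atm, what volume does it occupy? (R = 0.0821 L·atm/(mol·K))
T = 9.6°C + 273.15 = 282.75 K
V = nRT/P = (1.85 × 0.0821 × 282.75) / 2.05
V = 20.95 L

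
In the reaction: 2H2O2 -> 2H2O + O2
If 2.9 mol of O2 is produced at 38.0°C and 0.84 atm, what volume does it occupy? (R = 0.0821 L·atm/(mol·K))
T = 38.0°C + 273.15 = 311.15 K
V = nRT/P = (2.9 × 0.0821 × 311.15) / 0.84
V = 88.19 L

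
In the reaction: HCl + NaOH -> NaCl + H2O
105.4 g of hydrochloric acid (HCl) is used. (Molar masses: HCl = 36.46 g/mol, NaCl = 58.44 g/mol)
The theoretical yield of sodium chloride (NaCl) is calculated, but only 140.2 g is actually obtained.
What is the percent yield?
Moles of HCl = 105.4 g ÷ 36.46 g/mol = 2.89084 mol
Mole ratio: 1 mol NaCl / 1 mol HCl
Moles of NaCl = 2.89084 × (1/1) = 2.89084 mol
Theoretical yield = 2.89084 mol × 58.44 g/mol = 168.94 g
Actual yield = 140.2 g
Percent yield = (140.2 / 168.94) × 100% = 83.0%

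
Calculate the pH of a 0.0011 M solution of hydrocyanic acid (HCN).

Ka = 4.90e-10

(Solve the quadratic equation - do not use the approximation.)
pH = 6.13

x² + Ka×x - Ka×C = 0. Using quadratic formula: [H⁺] = 7.3392e-07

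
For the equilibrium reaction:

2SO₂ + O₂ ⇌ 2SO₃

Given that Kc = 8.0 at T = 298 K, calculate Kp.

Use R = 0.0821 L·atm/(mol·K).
K_p = 0.3270

Δn = (moles gaseous products) − (moles gaseous reactants) = -1
T = 298 K; RT = 0.0821 × 298 = 24.4658
Kp = Kc·(RT)^Δn = 8.0 × (24.4658)^-1 = 8.0 × 0.0408734 = 0.3270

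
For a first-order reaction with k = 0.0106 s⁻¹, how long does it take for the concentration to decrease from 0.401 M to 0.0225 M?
271.74 s

From ln[A] = ln[A]₀ - k·t: t = ln([A]₀/[A])/k = ln(0.401/0.0225)/0.0106 = ln(17.8222)/0.0106 = 2.8804/0.0106 = 271.74 s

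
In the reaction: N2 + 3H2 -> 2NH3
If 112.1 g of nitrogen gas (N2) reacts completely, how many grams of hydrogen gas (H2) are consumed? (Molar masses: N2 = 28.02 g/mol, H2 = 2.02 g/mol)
Moles of N2 = 112.1 g ÷ 28.02 g/mol = 4.00071 mol
Mole ratio: 3 mol H2 / 1 mol N2
Moles of H2 = 4.00071 × (3/1) = 12.0021 mol
Mass of H2 = 12.0021 mol × 2.02 g/mol = 24.24 g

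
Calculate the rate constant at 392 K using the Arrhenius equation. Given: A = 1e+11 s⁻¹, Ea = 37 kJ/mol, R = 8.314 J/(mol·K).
1.17e+06 s⁻¹

k = A·exp(-Ea/(R·T)) = 1e+11·exp(-37000/(8.314·392)) = 1e+11·exp(-11.3529) = 1e+11·1.1736e-05 = 1.17e+06 s⁻¹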